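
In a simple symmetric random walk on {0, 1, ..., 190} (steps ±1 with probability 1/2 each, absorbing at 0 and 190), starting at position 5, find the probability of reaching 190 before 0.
P(hit 190 before 0) = 5/190 = 1/38

Let u_k = P(hit 190 before 0 | start at k). Then u_0 = 0, u_190 = 1, and u_k = u_{k-1}/2 + u_{k+1}/2 for 1 ≤ k ≤ 189. This harmonic recurrence is solved by u_k = k/190, giving u_5 = 5/190 = 1/38.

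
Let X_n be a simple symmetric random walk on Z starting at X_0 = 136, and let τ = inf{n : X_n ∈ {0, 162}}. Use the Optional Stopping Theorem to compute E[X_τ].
E[X_τ] = 136

X_n is a martingale and τ is a bounded-mean stopping time (indeed τ is finite a.s. with bounded expectation since the walk is in a bounded region). By the OST, E[X_τ] = E[X_0] = 136. Equivalently: E[X_τ] = 162 · P(hit 162 first) + 0 · P(hit 0 first) = 162 · (136/162) = 136.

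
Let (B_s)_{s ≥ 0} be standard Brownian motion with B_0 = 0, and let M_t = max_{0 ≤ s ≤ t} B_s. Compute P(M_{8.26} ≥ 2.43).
P(M_{8.26} ≥ 2.43) = 2·P(B_{8.26} ≥ 2.43) = 2(1 − Φ(2.43/√8.26)) ≈ 0.3978

By the reflection principle for Brownian motion, P(M_t ≥ a) = 2 · P(B_t ≥ a) for a ≥ 0. Since B_t ~ N(0, t), P(B_t ≥ 2.43) = 1 − Φ(2.43/√t) = 1 − Φ(2.43/√8.26) = 1 − Φ(0.8455). So
  P(M_{8.26} ≥ 2.43) = 2(1 − Φ(0.8455)) ≈ 0.3978.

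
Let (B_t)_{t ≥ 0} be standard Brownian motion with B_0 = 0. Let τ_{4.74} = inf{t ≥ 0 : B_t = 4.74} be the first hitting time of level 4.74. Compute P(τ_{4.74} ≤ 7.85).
P(τ_{4.74} ≤ 7.85) = 2(1 − Φ(4.74/√7.85)) = 2(1 − Φ(1.6918)) ≈ 0.0907

By the reflection principle for standard BM, P(τ_b ≤ t) = 2 · P(B_t ≥ b). Since B_t ~ N(0, t), P(B_t ≥ 4.74) = 1 − Φ(4.74/√t) = 1 − Φ(4.74/√7.85) = 1 − Φ(1.6918) ≈ 0.04534. Doubling: P(τ_{4.74} ≤ 7.85) ≈ 2 · 0.04534 = 0.09068 ≈ 0.0907.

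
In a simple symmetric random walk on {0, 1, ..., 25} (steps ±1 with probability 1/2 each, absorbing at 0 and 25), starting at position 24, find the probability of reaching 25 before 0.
P(hit 25 before 0) = 24/25

Let u_k = P(hit 25 before 0 | start at k). Then u_0 = 0, u_25 = 1, and u_k = u_{k-1}/2 + u_{k+1}/2 for 1 ≤ k ≤ 24. This harmonic recurrence is solved by u_k = k/25, giving u_24 = 24/25.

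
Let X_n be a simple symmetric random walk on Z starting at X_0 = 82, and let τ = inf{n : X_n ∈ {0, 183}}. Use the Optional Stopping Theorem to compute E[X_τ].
E[X_τ] = 82

X_n is a martingale and τ is a bounded-mean stopping time (indeed τ is finite a.s. with bounded expectation since the walk is in a bounded region). By the OST, E[X_τ] = E[X_0] = 82. Equivalently: E[X_τ] = 183 · P(hit 183 first) + 0 · P(hit 0 first) = 183 · (82/183) = 82.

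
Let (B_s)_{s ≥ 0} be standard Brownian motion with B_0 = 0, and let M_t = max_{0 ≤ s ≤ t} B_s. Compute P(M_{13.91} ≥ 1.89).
P(M_{13.91} ≥ 1.89) = 2·P(B_{13.91} ≥ 1.89) = 2(1 − Φ(1.89/√13.91)) ≈ 0.6123

By the reflection principle for Brownian motion, P(M_t ≥ a) = 2 · P(B_t ≥ a) for a ≥ 0. Since B_t ~ N(0, t), P(B_t ≥ 1.89) = 1 − Φ(1.89/√t) = 1 − Φ(1.89/√13.91) = 1 − Φ(0.5068). So
  P(M_{13.91} ≥ 1.89) = 2(1 − Φ(0.5068)) ≈ 0.6123.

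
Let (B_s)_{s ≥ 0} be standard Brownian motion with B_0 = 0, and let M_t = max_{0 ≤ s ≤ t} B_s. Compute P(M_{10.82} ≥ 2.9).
P(M_{10.82} ≥ 2.9) = 2·P(B_{10.82} ≥ 2.9) = 2(1 − Φ(2.9/√10.82)) ≈ 0.3780

By the reflection principle for Brownian motion, P(M_t ≥ a) = 2 · P(B_t ≥ a) for a ≥ 0. Since B_t ~ N(0, t), P(B_t ≥ 2.9) = 1 − Φ(2.9/√t) = 1 − Φ(2.9/√10.82) = 1 − Φ(0.8816). So
  P(M_{10.82} ≥ 2.9) = 2(1 − Φ(0.8816)) ≈ 0.3780.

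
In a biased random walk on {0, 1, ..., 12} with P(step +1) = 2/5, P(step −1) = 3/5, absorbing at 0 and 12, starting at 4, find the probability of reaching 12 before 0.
P(hit 12 before 0) = (1 − (3/2)^4) / (1 − (3/2)^12) = 256/8113

Let u_k denote P(reach 12 before 0 | start at k). Boundary: u_0 = 0, u_12 = 1. Recurrence: u_k = 2/5·u_{k+1} + 3/5·u_{k-1} for 1 ≤ k ≤ 11. Try u_k = A + B·r^k with r = q/p = (3/5)/(2/5) = 3/2. Substitution satisfies the recurrence; boundary conditions give:
  u_k = (1 − r^k) / (1 − r^N) = (1 − (3/2)^4) / (1 − (3/2)^12) = 256/8113.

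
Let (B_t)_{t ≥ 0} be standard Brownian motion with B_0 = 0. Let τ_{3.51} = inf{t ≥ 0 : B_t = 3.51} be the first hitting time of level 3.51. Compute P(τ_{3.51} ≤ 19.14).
P(τ_{3.51} ≤ 19.14) = 2(1 − Φ(3.51/√19.14)) = 2(1 − Φ(0.8023)) ≈ 0.4224

By the reflection principle for standard BM, P(τ_b ≤ t) = 2 · P(B_t ≥ b). Since B_t ~ N(0, t), P(B_t ≥ 3.51) = 1 − Φ(3.51/√t) = 1 − Φ(3.51/√19.14) = 1 − Φ(0.8023) ≈ 0.21119. Doubling: P(τ_{3.51} ≤ 19.14) ≈ 2 · 0.21119 = 0.42238 ≈ 0.4224.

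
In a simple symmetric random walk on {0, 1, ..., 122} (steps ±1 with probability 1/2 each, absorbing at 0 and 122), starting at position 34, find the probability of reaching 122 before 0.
P(hit 122 before 0) = 34/122 = 17/61

Let u_k = P(hit 122 before 0 | start at k). Then u_0 = 0, u_122 = 1, and u_k = u_{k-1}/2 + u_{k+1}/2 for 1 ≤ k ≤ 121. This harmonic recurrence is solved by u_k = k/122, giving u_34 = 34/122 = 17/61.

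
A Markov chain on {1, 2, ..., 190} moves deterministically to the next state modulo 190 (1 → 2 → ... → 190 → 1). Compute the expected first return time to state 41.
E[T_41 | X_0 = 41] = 190

The chain cycles deterministically, so starting at state 41 it returns in exactly 190 steps. Equivalently, the stationary distribution is uniform π_j = 1/190 for every state j, so by Kac's formula E[T_41] = 1/π_41 = 190.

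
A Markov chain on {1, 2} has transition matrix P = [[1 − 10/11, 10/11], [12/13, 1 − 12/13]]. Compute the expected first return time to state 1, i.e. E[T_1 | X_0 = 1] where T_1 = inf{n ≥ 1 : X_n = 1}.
E[T_1 | X_0 = 1] = 1/π_1 = 131/66

For an irreducible recurrent Markov chain with stationary distribution π, E[T_i | X_0 = i] = 1/π_i (Kac's formula). Here π_1 = (12/13)/(10/11 + 12/13) = (12/13)/(262/143) = 66/131, so E[T_1 | X_0 = 1] = 1/π_1 = (10/11 + 12/13)/(12/13) = (262/143)/(12/13) = 131/66.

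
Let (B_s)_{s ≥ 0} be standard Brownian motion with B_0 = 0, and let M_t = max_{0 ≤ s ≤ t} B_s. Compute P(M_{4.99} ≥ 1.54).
P(M_{4.99} ≥ 1.54) = 2·P(B_{4.99} ≥ 1.54) = 2(1 − Φ(1.54/√4.99)) ≈ 0.4906

By the reflection principle for Brownian motion, P(M_t ≥ a) = 2 · P(B_t ≥ a) for a ≥ 0. Since B_t ~ N(0, t), P(B_t ≥ 1.54) = 1 − Φ(1.54/√t) = 1 − Φ(1.54/√4.99) = 1 − Φ(0.6894). So
  P(M_{4.99} ≥ 1.54) = 2(1 − Φ(0.6894)) ≈ 0.4906.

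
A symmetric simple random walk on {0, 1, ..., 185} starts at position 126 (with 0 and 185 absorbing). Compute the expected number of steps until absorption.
E[τ | X_0 = 126] = 7434

Let v_k = E[τ | X_0 = k]. Boundary: v_0 = v_185 = 0. Recurrence: v_k = 1 + (v_{k-1} + v_{k+1})/2 for 1 ≤ k ≤ 184. The particular solution to v_k − (v_{k-1} + v_{k+1})/2 = 1 is v_k = −k^2. Adding homogeneous solution A + B k and matching boundaries gives v_k = k (185 − k). Substituting k = 126: v_126 = 126 · 59 = 7434.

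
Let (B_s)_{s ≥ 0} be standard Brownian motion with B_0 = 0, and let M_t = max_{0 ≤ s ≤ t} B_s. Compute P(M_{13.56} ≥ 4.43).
P(M_{13.56} ≥ 4.43) = 2·P(B_{13.56} ≥ 4.43) = 2(1 − Φ(4.43/√13.56)) ≈ 0.2290

By the reflection principle for Brownian motion, P(M_t ≥ a) = 2 · P(B_t ≥ a) for a ≥ 0. Since B_t ~ N(0, t), P(B_t ≥ 4.43) = 1 − Φ(4.43/√t) = 1 − Φ(4.43/√13.56) = 1 − Φ(1.2030). So
  P(M_{13.56} ≥ 4.43) = 2(1 − Φ(1.2030)) ≈ 0.2290.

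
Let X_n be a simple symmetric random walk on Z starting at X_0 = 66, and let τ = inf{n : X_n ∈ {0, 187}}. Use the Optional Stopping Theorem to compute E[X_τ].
E[X_τ] = 66

X_n is a martingale and τ is a bounded-mean stopping time (indeed τ is finite a.s. with bounded expectation since the walk is in a bounded region). By the OST, E[X_τ] = E[X_0] = 66. Equivalently: E[X_τ] = 187 · P(hit 187 first) + 0 · P(hit 0 first) = 187 · (66/187) = 66.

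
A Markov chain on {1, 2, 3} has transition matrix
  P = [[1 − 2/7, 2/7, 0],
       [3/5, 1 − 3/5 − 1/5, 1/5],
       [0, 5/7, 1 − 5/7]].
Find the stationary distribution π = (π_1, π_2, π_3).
π = (105/169, 50/169, 14/169)

This is a birth-death chain on three states, which satisfies detailed balance: π_1 · P_{12} = π_2 · P_{21} and π_2 · P_{23} = π_3 · P_{32}.
From π_1 · 2/7 = π_2 · 3/5: π_2/π_1 = (2/7)/(3/5) = 10/21.
From π_2 · 1/5 = π_3 · 5/7: π_3/π_2 = (1/5)/(5/7) = 7/25.
Take π_1 proportional to 1; then unnormalized π = (1, 10/21, 2/15). Normalize by dividing by the sum 169/105:
  π = (105/169, 50/169, 14/169).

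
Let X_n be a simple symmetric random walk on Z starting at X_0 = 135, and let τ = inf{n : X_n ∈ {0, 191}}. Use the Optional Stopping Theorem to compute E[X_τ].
E[X_τ] = 135

X_n is a martingale and τ is a bounded-mean stopping time (indeed τ is finite a.s. with bounded expectation since the walk is in a bounded region). By the OST, E[X_τ] = E[X_0] = 135. Equivalently: E[X_τ] = 191 · P(hit 191 first) + 0 · P(hit 0 first) = 191 · (135/191) = 135.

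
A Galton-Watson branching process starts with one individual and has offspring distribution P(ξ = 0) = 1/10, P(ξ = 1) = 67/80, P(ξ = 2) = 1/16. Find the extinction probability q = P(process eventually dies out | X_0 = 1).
q = 1

Mean offspring μ = 0·1/10 + 1·67/80 + 2·1/16 = 77/80 ≤ 1. For μ ≤ 1 with offspring not concentrated at 1, the Galton-Watson process goes extinct almost surely, so q = 1.
(Algebraic check: The pgf is f(s) = 1/10 + 67/80·s + 1/16·s². The extinction probability q is the smallest fixed point of f in [0, 1]. Setting s = f(s):
  1/16·s² + (67/80 − 1)·s + 1/10 = 0
  1/16·s² − (1/10 + 1/16)·s + 1/10 = 0
which factors as (s − 1)·(1/16·s − 1/10) = 0, giving roots s = 1 and s = (1/10)/(1/16) = 8/5. Since 8/5 ≥ 1, the smallest root in [0, 1] is s = 1.)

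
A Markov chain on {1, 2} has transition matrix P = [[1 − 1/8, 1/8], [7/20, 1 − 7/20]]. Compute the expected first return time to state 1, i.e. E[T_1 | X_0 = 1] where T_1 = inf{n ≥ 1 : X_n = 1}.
E[T_1 | X_0 = 1] = 1/π_1 = 19/14

For an irreducible recurrent Markov chain with stationary distribution π, E[T_i | X_0 = i] = 1/π_i (Kac's formula). Here π_1 = (7/20)/(1/8 + 7/20) = (7/20)/(19/40) = 14/19, so E[T_1 | X_0 = 1] = 1/π_1 = (1/8 + 7/20)/(7/20) = (19/40)/(7/20) = 19/14.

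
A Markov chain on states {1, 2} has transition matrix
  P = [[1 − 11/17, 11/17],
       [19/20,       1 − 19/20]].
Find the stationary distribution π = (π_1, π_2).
π_1 = 323/543, π_2 = 220/543

Solve πP = π with π_1 + π_2 = 1. From πP = π: π_1 · (1 − 11/17) + π_2 · 19/20 = π_1 ⇒ π_2 · 19/20 = π_1 · 11/17 ⇒ π_2/π_1 = (11/17)/(19/20) = 220/323. Together with π_1 + π_2 = 1:
  π_1 = (19/20)/(11/17 + 19/20) = (19/20)/(543/340) = 323/543,
  π_2 = (11/17)/(11/17 + 19/20) = (11/17)/(543/340) = 220/543.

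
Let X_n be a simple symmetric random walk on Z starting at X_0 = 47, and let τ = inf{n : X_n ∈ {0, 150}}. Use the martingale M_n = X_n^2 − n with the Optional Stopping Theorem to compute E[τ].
E[τ] = 4841

M_n = X_n^2 − n is a martingale (since E[X_{n+1}^2 | F_n] = X_n^2 + 1). By OST (τ has finite mean in a bounded region), E[M_τ] = E[M_0] = X_0^2 − 0 = 47^2 = 2209. Also E[M_τ] = E[X_τ^2] − E[τ]. The walk exits at 0 or 150, with P(hit 150 first) = 47/150, so E[X_τ^2] = 150^2 · 47/150 + 0 = 7050. Thus E[τ] = E[X_τ^2] − E[M_τ] = 7050 − 2209 = 4841 = 47(150 − 47) = 4841.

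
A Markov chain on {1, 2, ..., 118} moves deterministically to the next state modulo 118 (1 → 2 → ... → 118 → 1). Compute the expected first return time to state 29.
E[T_29 | X_0 = 29] = 118

The chain cycles deterministically, so starting at state 29 it returns in exactly 118 steps. Equivalently, the stationary distribution is uniform π_j = 1/118 for every state j, so by Kac's formula E[T_29] = 1/π_29 = 118.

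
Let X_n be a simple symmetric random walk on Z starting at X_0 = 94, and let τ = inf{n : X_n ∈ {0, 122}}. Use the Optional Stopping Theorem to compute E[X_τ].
E[X_τ] = 94

X_n is a martingale and τ is a bounded-mean stopping time (indeed τ is finite a.s. with bounded expectation since the walk is in a bounded region). By the OST, E[X_τ] = E[X_0] = 94. Equivalently: E[X_τ] = 122 · P(hit 122 first) + 0 · P(hit 0 first) = 122 · (94/122) = 94.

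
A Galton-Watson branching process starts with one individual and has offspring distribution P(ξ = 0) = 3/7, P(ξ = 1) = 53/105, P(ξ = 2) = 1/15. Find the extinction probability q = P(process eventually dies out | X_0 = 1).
q = 1

Mean offspring μ = 0·3/7 + 1·53/105 + 2·1/15 = 67/105 ≤ 1. For μ ≤ 1 with offspring not concentrated at 1, the Galton-Watson process goes extinct almost surely, so q = 1.
(Algebraic check: The pgf is f(s) = 3/7 + 53/105·s + 1/15·s². The extinction probability q is the smallest fixed point of f in [0, 1]. Setting s = f(s):
  1/15·s² + (53/105 − 1)·s + 3/7 = 0
  1/15·s² − (3/7 + 1/15)·s + 3/7 = 0
which factors as (s − 1)·(1/15·s − 3/7) = 0, giving roots s = 1 and s = (3/7)/(1/15) = 45/7. Since 45/7 ≥ 1, the smallest root in [0, 1] is s = 1.)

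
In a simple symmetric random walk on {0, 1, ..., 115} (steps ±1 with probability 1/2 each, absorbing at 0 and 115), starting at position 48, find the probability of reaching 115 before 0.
P(hit 115 before 0) = 48/115

Let u_k = P(hit 115 before 0 | start at k). Then u_0 = 0, u_115 = 1, and u_k = u_{k-1}/2 + u_{k+1}/2 for 1 ≤ k ≤ 114. This harmonic recurrence is solved by u_k = k/115, giving u_48 = 48/115.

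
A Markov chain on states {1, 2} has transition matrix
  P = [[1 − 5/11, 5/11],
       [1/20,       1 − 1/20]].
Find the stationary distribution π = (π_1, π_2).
π_1 = 11/111, π_2 = 100/111

Solve πP = π with π_1 + π_2 = 1. From πP = π: π_1 · (1 − 5/11) + π_2 · 1/20 = π_1 ⇒ π_2 · 1/20 = π_1 · 5/11 ⇒ π_2/π_1 = (5/11)/(1/20) = 100/11. Together with π_1 + π_2 = 1:
  π_1 = (1/20)/(5/11 + 1/20) = (1/20)/(111/220) = 11/111,
  π_2 = (5/11)/(5/11 + 1/20) = (5/11)/(111/220) = 100/111.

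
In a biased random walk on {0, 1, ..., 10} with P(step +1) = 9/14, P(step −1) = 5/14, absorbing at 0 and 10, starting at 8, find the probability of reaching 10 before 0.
P(hit 10 before 0) = (1 − (5/9)^8) / (1 − (5/9)^10) = 61698996/62089621

Let u_k denote P(reach 10 before 0 | start at k). Boundary: u_0 = 0, u_10 = 1. Recurrence: u_k = 9/14·u_{k+1} + 5/14·u_{k-1} for 1 ≤ k ≤ 9. Try u_k = A + B·r^k with r = q/p = (5/14)/(9/14) = 5/9. Substitution satisfies the recurrence; boundary conditions give:
  u_k = (1 − r^k) / (1 − r^N) = (1 − (5/9)^8) / (1 − (5/9)^10) = 61698996/62089621.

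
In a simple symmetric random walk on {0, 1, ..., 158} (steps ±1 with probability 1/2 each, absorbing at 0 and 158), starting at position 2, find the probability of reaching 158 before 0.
P(hit 158 before 0) = 2/158 = 1/79

Let u_k = P(hit 158 before 0 | start at k). Then u_0 = 0, u_158 = 1, and u_k = u_{k-1}/2 + u_{k+1}/2 for 1 ≤ k ≤ 157. This harmonic recurrence is solved by u_k = k/158, giving u_2 = 2/158 = 1/79.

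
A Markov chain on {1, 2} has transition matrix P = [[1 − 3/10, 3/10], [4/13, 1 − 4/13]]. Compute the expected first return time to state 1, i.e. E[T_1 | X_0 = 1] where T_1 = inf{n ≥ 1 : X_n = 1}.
E[T_1 | X_0 = 1] = 1/π_1 = 79/40

For an irreducible recurrent Markov chain with stationary distribution π, E[T_i | X_0 = i] = 1/π_i (Kac's formula). Here π_1 = (4/13)/(3/10 + 4/13) = (4/13)/(79/130) = 40/79, so E[T_1 | X_0 = 1] = 1/π_1 = (3/10 + 4/13)/(4/13) = (79/130)/(4/13) = 79/40.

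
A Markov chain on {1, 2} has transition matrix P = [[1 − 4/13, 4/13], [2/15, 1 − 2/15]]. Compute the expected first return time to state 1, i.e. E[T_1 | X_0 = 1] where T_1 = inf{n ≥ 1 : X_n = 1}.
E[T_1 | X_0 = 1] = 1/π_1 = 43/13

For an irreducible recurrent Markov chain with stationary distribution π, E[T_i | X_0 = i] = 1/π_i (Kac's formula). Here π_1 = (2/15)/(4/13 + 2/15) = (2/15)/(86/195) = 13/43, so E[T_1 | X_0 = 1] = 1/π_1 = (4/13 + 2/15)/(2/15) = (86/195)/(2/15) = 43/13.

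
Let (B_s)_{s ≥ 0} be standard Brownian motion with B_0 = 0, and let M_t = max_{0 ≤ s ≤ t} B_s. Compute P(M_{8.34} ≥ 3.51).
P(M_{8.34} ≥ 3.51) = 2·P(B_{8.34} ≥ 3.51) = 2(1 − Φ(3.51/√8.34)) ≈ 0.2242

By the reflection principle for Brownian motion, P(M_t ≥ a) = 2 · P(B_t ≥ a) for a ≥ 0. Since B_t ~ N(0, t), P(B_t ≥ 3.51) = 1 − Φ(3.51/√t) = 1 − Φ(3.51/√8.34) = 1 − Φ(1.2154). So
  P(M_{8.34} ≥ 3.51) = 2(1 − Φ(1.2154)) ≈ 0.2242.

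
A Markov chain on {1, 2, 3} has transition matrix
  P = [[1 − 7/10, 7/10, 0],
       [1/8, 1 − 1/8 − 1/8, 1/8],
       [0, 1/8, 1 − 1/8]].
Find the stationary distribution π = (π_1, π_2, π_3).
π = (5/61, 28/61, 28/61)

This is a birth-death chain on three states, which satisfies detailed balance: π_1 · P_{12} = π_2 · P_{21} and π_2 · P_{23} = π_3 · P_{32}.
From π_1 · 7/10 = π_2 · 1/8: π_2/π_1 = (7/10)/(1/8) = 28/5.
From π_2 · 1/8 = π_3 · 1/8: π_3/π_2 = (1/8)/(1/8) = 1.
Take π_1 proportional to 1; then unnormalized π = (1, 28/5, 28/5). Normalize by dividing by the sum 61/5:
  π = (5/61, 28/61, 28/61).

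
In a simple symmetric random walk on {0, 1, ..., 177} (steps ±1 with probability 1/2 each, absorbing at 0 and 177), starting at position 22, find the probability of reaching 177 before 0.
P(hit 177 before 0) = 22/177

Let u_k = P(hit 177 before 0 | start at k). Then u_0 = 0, u_177 = 1, and u_k = u_{k-1}/2 + u_{k+1}/2 for 1 ≤ k ≤ 176. This harmonic recurrence is solved by u_k = k/177, giving u_22 = 22/177.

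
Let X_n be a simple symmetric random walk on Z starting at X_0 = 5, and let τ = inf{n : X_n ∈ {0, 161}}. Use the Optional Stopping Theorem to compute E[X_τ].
E[X_τ] = 5

X_n is a martingale and τ is a bounded-mean stopping time (indeed τ is finite a.s. with bounded expectation since the walk is in a bounded region). By the OST, E[X_τ] = E[X_0] = 5. Equivalently: E[X_τ] = 161 · P(hit 161 first) + 0 · P(hit 0 first) = 161 · (5/161) = 5.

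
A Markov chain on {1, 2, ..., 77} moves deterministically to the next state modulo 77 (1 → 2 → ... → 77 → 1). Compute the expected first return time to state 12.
E[T_12 | X_0 = 12] = 77

The chain cycles deterministically, so starting at state 12 it returns in exactly 77 steps. Equivalently, the stationary distribution is uniform π_j = 1/77 for every state j, so by Kac's formula E[T_12] = 1/π_12 = 77.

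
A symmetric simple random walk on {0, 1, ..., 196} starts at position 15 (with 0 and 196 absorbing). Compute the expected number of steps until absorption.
E[τ | X_0 = 15] = 2715

Let v_k = E[τ | X_0 = k]. Boundary: v_0 = v_196 = 0. Recurrence: v_k = 1 + (v_{k-1} + v_{k+1})/2 for 1 ≤ k ≤ 195. The particular solution to v_k − (v_{k-1} + v_{k+1})/2 = 1 is v_k = −k^2. Adding homogeneous solution A + B k and matching boundaries gives v_k = k (196 − k). Substituting k = 15: v_15 = 15 · 181 = 2715.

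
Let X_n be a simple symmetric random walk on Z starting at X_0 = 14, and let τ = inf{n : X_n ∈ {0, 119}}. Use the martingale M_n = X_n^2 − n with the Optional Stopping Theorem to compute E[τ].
E[τ] = 1470

M_n = X_n^2 − n is a martingale (since E[X_{n+1}^2 | F_n] = X_n^2 + 1). By OST (τ has finite mean in a bounded region), E[M_τ] = E[M_0] = X_0^2 − 0 = 14^2 = 196. Also E[M_τ] = E[X_τ^2] − E[τ]. The walk exits at 0 or 119, with P(hit 119 first) = 14/119, so E[X_τ^2] = 119^2 · 14/119 + 0 = 1666. Thus E[τ] = E[X_τ^2] − E[M_τ] = 1666 − 196 = 1470 = 14(119 − 14) = 1470.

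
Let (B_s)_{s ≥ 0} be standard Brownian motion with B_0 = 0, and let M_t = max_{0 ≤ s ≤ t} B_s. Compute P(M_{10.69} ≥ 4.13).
P(M_{10.69} ≥ 4.13) = 2·P(B_{10.69} ≥ 4.13) = 2(1 − Φ(4.13/√10.69)) ≈ 0.2065

By the reflection principle for Brownian motion, P(M_t ≥ a) = 2 · P(B_t ≥ a) for a ≥ 0. Since B_t ~ N(0, t), P(B_t ≥ 4.13) = 1 − Φ(4.13/√t) = 1 − Φ(4.13/√10.69) = 1 − Φ(1.2632). So
  P(M_{10.69} ≥ 4.13) = 2(1 − Φ(1.2632)) ≈ 0.2065.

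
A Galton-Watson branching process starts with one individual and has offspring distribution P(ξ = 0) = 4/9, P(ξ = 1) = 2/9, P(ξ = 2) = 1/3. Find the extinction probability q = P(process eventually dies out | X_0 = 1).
q = 1

Mean offspring μ = 0·4/9 + 1·2/9 + 2·1/3 = 8/9 ≤ 1. For μ ≤ 1 with offspring not concentrated at 1, the Galton-Watson process goes extinct almost surely, so q = 1.
(Algebraic check: The pgf is f(s) = 4/9 + 2/9·s + 1/3·s². The extinction probability q is the smallest fixed point of f in [0, 1]. Setting s = f(s):
  1/3·s² + (2/9 − 1)·s + 4/9 = 0
  1/3·s² − (4/9 + 1/3)·s + 4/9 = 0
which factors as (s − 1)·(1/3·s − 4/9) = 0, giving roots s = 1 and s = (4/9)/(1/3) = 4/3. Since 4/3 ≥ 1, the smallest root in [0, 1] is s = 1.)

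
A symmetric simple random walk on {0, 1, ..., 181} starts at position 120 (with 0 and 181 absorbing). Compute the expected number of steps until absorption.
E[τ | X_0 = 120] = 7320

Let v_k = E[τ | X_0 = k]. Boundary: v_0 = v_181 = 0. Recurrence: v_k = 1 + (v_{k-1} + v_{k+1})/2 for 1 ≤ k ≤ 180. The particular solution to v_k − (v_{k-1} + v_{k+1})/2 = 1 is v_k = −k^2. Adding homogeneous solution A + B k and matching boundaries gives v_k = k (181 − k). Substituting k = 120: v_120 = 120 · 61 = 7320.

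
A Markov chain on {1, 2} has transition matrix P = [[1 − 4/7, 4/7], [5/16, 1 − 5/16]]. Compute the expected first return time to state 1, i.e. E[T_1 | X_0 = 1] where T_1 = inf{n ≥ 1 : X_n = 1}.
E[T_1 | X_0 = 1] = 1/π_1 = 99/35

For an irreducible recurrent Markov chain with stationary distribution π, E[T_i | X_0 = i] = 1/π_i (Kac's formula). Here π_1 = (5/16)/(4/7 + 5/16) = (5/16)/(99/112) = 35/99, so E[T_1 | X_0 = 1] = 1/π_1 = (4/7 + 5/16)/(5/16) = (99/112)/(5/16) = 99/35.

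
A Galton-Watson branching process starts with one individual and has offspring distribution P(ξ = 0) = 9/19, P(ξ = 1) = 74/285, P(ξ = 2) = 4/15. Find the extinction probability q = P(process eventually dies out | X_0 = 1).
q = 1

Mean offspring μ = 0·9/19 + 1·74/285 + 2·4/15 = 226/285 ≤ 1. For μ ≤ 1 with offspring not concentrated at 1, the Galton-Watson process goes extinct almost surely, so q = 1.
(Algebraic check: The pgf is f(s) = 9/19 + 74/285·s + 4/15·s². The extinction probability q is the smallest fixed point of f in [0, 1]. Setting s = f(s):
  4/15·s² + (74/285 − 1)·s + 9/19 = 0
  4/15·s² − (9/19 + 4/15)·s + 9/19 = 0
which factors as (s − 1)·(4/15·s − 9/19) = 0, giving roots s = 1 and s = (9/19)/(4/15) = 135/76. Since 135/76 ≥ 1, the smallest root in [0, 1] is s = 1.)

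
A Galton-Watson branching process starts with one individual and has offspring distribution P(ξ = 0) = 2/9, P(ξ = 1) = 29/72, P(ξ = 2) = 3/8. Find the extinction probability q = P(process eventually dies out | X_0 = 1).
q = 16/27

The pgf is f(s) = 2/9 + 29/72·s + 3/8·s². The extinction probability q is the smallest fixed point of f in [0, 1]. Setting s = f(s):
  3/8·s² + (29/72 − 1)·s + 2/9 = 0
  3/8·s² − (2/9 + 3/8)·s + 2/9 = 0
which factors as (s − 1)·(3/8·s − 2/9) = 0, giving roots s = 1 and s = (2/9)/(3/8) = 16/27.
Mean offspring μ = 29/72 + 2·3/8 = 83/72 > 1 (supercritical), so q < 1. The extinction probability is the smaller root: q = (2/9)/(3/8) = 16/27.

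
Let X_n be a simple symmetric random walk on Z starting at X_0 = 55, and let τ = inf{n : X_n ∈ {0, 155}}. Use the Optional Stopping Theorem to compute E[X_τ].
E[X_τ] = 55

X_n is a martingale and τ is a bounded-mean stopping time (indeed τ is finite a.s. with bounded expectation since the walk is in a bounded region). By the OST, E[X_τ] = E[X_0] = 55. Equivalently: E[X_τ] = 155 · P(hit 155 first) + 0 · P(hit 0 first) = 155 · (55/155) = 55.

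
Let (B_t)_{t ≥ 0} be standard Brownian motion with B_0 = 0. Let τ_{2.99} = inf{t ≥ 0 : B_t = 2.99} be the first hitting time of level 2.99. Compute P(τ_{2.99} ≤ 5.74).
P(τ_{2.99} ≤ 5.74) = 2(1 − Φ(2.99/√5.74)) = 2(1 − Φ(1.2480)) ≈ 0.2120

By the reflection principle for standard BM, P(τ_b ≤ t) = 2 · P(B_t ≥ b). Since B_t ~ N(0, t), P(B_t ≥ 2.99) = 1 − Φ(2.99/√t) = 1 − Φ(2.99/√5.74) = 1 − Φ(1.2480) ≈ 0.10602. Doubling: P(τ_{2.99} ≤ 5.74) ≈ 2 · 0.10602 = 0.21204 ≈ 0.2120.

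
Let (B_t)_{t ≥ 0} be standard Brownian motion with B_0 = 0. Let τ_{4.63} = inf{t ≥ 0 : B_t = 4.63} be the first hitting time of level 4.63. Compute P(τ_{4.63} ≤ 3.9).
P(τ_{4.63} ≤ 3.9) = 2(1 − Φ(4.63/√3.9)) = 2(1 − Φ(2.3445)) ≈ 0.0191

By the reflection principle for standard BM, P(τ_b ≤ t) = 2 · P(B_t ≥ b). Since B_t ~ N(0, t), P(B_t ≥ 4.63) = 1 − Φ(4.63/√t) = 1 − Φ(4.63/√3.9) = 1 − Φ(2.3445) ≈ 0.00953. Doubling: P(τ_{4.63} ≤ 3.9) ≈ 2 · 0.00953 = 0.01906 ≈ 0.0191.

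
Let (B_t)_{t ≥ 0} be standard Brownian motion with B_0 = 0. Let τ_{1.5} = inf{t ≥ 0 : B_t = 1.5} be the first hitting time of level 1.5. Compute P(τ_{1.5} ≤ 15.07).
P(τ_{1.5} ≤ 15.07) = 2(1 − Φ(1.5/√15.07)) = 2(1 − Φ(0.3864)) ≈ 0.6992

By the reflection principle for standard BM, P(τ_b ≤ t) = 2 · P(B_t ≥ b). Since B_t ~ N(0, t), P(B_t ≥ 1.5) = 1 − Φ(1.5/√t) = 1 − Φ(1.5/√15.07) = 1 − Φ(0.3864) ≈ 0.34960. Doubling: P(τ_{1.5} ≤ 15.07) ≈ 2 · 0.34960 = 0.69920 ≈ 0.6992.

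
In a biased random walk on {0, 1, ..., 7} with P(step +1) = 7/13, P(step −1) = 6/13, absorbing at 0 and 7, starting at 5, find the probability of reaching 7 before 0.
P(hit 7 before 0) = (1 − (6/7)^5) / (1 − (6/7)^7) = 442519/543607

Let u_k denote P(reach 7 before 0 | start at k). Boundary: u_0 = 0, u_7 = 1. Recurrence: u_k = 7/13·u_{k+1} + 6/13·u_{k-1} for 1 ≤ k ≤ 6. Try u_k = A + B·r^k with r = q/p = (6/13)/(7/13) = 6/7. Substitution satisfies the recurrence; boundary conditions give:
  u_k = (1 − r^k) / (1 − r^N) = (1 − (6/7)^5) / (1 − (6/7)^7) = 442519/543607.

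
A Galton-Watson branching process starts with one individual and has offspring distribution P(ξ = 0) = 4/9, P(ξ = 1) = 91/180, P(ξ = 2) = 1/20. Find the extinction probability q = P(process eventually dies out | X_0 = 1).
q = 1

Mean offspring μ = 0·4/9 + 1·91/180 + 2·1/20 = 109/180 ≤ 1. For μ ≤ 1 with offspring not concentrated at 1, the Galton-Watson process goes extinct almost surely, so q = 1.
(Algebraic check: The pgf is f(s) = 4/9 + 91/180·s + 1/20·s². The extinction probability q is the smallest fixed point of f in [0, 1]. Setting s = f(s):
  1/20·s² + (91/180 − 1)·s + 4/9 = 0
  1/20·s² − (4/9 + 1/20)·s + 4/9 = 0
which factors as (s − 1)·(1/20·s − 4/9) = 0, giving roots s = 1 and s = (4/9)/(1/20) = 80/9. Since 80/9 ≥ 1, the smallest root in [0, 1] is s = 1.)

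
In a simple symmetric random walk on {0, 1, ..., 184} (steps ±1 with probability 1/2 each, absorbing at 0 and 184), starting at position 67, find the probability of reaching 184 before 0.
P(hit 184 before 0) = 67/184

Let u_k = P(hit 184 before 0 | start at k). Then u_0 = 0, u_184 = 1, and u_k = u_{k-1}/2 + u_{k+1}/2 for 1 ≤ k ≤ 183. This harmonic recurrence is solved by u_k = k/184, giving u_67 = 67/184.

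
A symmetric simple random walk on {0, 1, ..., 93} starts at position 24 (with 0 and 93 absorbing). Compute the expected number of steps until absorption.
E[τ | X_0 = 24] = 1656

Let v_k = E[τ | X_0 = k]. Boundary: v_0 = v_93 = 0. Recurrence: v_k = 1 + (v_{k-1} + v_{k+1})/2 for 1 ≤ k ≤ 92. The particular solution to v_k − (v_{k-1} + v_{k+1})/2 = 1 is v_k = −k^2. Adding homogeneous solution A + B k and matching boundaries gives v_k = k (93 − k). Substituting k = 24: v_24 = 24 · 69 = 1656.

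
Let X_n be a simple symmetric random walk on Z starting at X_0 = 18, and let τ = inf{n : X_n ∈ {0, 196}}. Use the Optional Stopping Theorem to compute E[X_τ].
E[X_τ] = 18

X_n is a martingale and τ is a bounded-mean stopping time (indeed τ is finite a.s. with bounded expectation since the walk is in a bounded region). By the OST, E[X_τ] = E[X_0] = 18. Equivalently: E[X_τ] = 196 · P(hit 196 first) + 0 · P(hit 0 first) = 196 · (18/196) = 18.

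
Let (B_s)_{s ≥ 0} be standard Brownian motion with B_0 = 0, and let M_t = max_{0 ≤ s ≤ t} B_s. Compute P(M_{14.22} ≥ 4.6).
P(M_{14.22} ≥ 4.6) = 2·P(B_{14.22} ≥ 4.6) = 2(1 − Φ(4.6/√14.22)) ≈ 0.2225

By the reflection principle for Brownian motion, P(M_t ≥ a) = 2 · P(B_t ≥ a) for a ≥ 0. Since B_t ~ N(0, t), P(B_t ≥ 4.6) = 1 − Φ(4.6/√t) = 1 − Φ(4.6/√14.22) = 1 − Φ(1.2199). So
  P(M_{14.22} ≥ 4.6) = 2(1 − Φ(1.2199)) ≈ 0.2225.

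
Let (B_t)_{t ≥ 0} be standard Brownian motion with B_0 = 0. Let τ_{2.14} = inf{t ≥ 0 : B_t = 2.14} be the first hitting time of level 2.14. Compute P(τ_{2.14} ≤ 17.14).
P(τ_{2.14} ≤ 17.14) = 2(1 − Φ(2.14/√17.14)) = 2(1 − Φ(0.5169)) ≈ 0.6052

By the reflection principle for standard BM, P(τ_b ≤ t) = 2 · P(B_t ≥ b). Since B_t ~ N(0, t), P(B_t ≥ 2.14) = 1 − Φ(2.14/√t) = 1 − Φ(2.14/√17.14) = 1 − Φ(0.5169) ≈ 0.30261. Doubling: P(τ_{2.14} ≤ 17.14) ≈ 2 · 0.30261 = 0.60522 ≈ 0.6052.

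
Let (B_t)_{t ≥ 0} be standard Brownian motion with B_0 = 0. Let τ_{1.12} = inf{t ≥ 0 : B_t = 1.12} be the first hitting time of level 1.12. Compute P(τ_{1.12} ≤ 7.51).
P(τ_{1.12} ≤ 7.51) = 2(1 − Φ(1.12/√7.51)) = 2(1 − Φ(0.4087)) ≈ 0.6828

By the reflection principle for standard BM, P(τ_b ≤ t) = 2 · P(B_t ≥ b). Since B_t ~ N(0, t), P(B_t ≥ 1.12) = 1 − Φ(1.12/√t) = 1 − Φ(1.12/√7.51) = 1 − Φ(0.4087) ≈ 0.34138. Doubling: P(τ_{1.12} ≤ 7.51) ≈ 2 · 0.34138 = 0.68276 ≈ 0.6828.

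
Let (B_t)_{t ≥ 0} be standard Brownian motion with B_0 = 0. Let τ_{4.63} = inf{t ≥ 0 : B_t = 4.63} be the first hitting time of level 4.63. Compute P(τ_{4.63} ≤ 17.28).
P(τ_{4.63} ≤ 17.28) = 2(1 − Φ(4.63/√17.28)) = 2(1 − Φ(1.1138)) ≈ 0.2654

By the reflection principle for standard BM, P(τ_b ≤ t) = 2 · P(B_t ≥ b). Since B_t ~ N(0, t), P(B_t ≥ 4.63) = 1 − Φ(4.63/√t) = 1 − Φ(4.63/√17.28) = 1 − Φ(1.1138) ≈ 0.13268. Doubling: P(τ_{4.63} ≤ 17.28) ≈ 2 · 0.13268 = 0.26536 ≈ 0.2654.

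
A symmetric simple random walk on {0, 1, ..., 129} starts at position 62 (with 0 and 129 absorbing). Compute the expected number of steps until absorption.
E[τ | X_0 = 62] = 4154

Let v_k = E[τ | X_0 = k]. Boundary: v_0 = v_129 = 0. Recurrence: v_k = 1 + (v_{k-1} + v_{k+1})/2 for 1 ≤ k ≤ 128. The particular solution to v_k − (v_{k-1} + v_{k+1})/2 = 1 is v_k = −k^2. Adding homogeneous solution A + B k and matching boundaries gives v_k = k (129 − k). Substituting k = 62: v_62 = 62 · 67 = 4154.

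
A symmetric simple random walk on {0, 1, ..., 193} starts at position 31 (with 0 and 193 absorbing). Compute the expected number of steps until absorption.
E[τ | X_0 = 31] = 5022

Let v_k = E[τ | X_0 = k]. Boundary: v_0 = v_193 = 0. Recurrence: v_k = 1 + (v_{k-1} + v_{k+1})/2 for 1 ≤ k ≤ 192. The particular solution to v_k − (v_{k-1} + v_{k+1})/2 = 1 is v_k = −k^2. Adding homogeneous solution A + B k and matching boundaries gives v_k = k (193 − k). Substituting k = 31: v_31 = 31 · 162 = 5022.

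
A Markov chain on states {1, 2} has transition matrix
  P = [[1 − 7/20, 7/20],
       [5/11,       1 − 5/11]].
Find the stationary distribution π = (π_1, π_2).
π_1 = 100/177, π_2 = 77/177

Solve πP = π with π_1 + π_2 = 1. From πP = π: π_1 · (1 − 7/20) + π_2 · 5/11 = π_1 ⇒ π_2 · 5/11 = π_1 · 7/20 ⇒ π_2/π_1 = (7/20)/(5/11) = 77/100. Together with π_1 + π_2 = 1:
  π_1 = (5/11)/(7/20 + 5/11) = (5/11)/(177/220) = 100/177,
  π_2 = (7/20)/(7/20 + 5/11) = (7/20)/(177/220) = 77/177.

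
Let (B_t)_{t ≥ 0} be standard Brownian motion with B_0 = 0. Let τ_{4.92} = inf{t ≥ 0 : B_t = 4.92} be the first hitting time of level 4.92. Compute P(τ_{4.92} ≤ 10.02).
P(τ_{4.92} ≤ 10.02) = 2(1 − Φ(4.92/√10.02)) = 2(1 − Φ(1.5543)) ≈ 0.1201

By the reflection principle for standard BM, P(τ_b ≤ t) = 2 · P(B_t ≥ b). Since B_t ~ N(0, t), P(B_t ≥ 4.92) = 1 − Φ(4.92/√t) = 1 − Φ(4.92/√10.02) = 1 − Φ(1.5543) ≈ 0.06006. Doubling: P(τ_{4.92} ≤ 10.02) ≈ 2 · 0.06006 = 0.12012 ≈ 0.1201.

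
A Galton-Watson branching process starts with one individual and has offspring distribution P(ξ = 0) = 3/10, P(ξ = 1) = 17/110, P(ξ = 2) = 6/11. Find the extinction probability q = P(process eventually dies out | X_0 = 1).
q = 11/20

The pgf is f(s) = 3/10 + 17/110·s + 6/11·s². The extinction probability q is the smallest fixed point of f in [0, 1]. Setting s = f(s):
  6/11·s² + (17/110 − 1)·s + 3/10 = 0
  6/11·s² − (3/10 + 6/11)·s + 3/10 = 0
which factors as (s − 1)·(6/11·s − 3/10) = 0, giving roots s = 1 and s = (3/10)/(6/11) = 11/20.
Mean offspring μ = 17/110 + 2·6/11 = 137/110 > 1 (supercritical), so q < 1. The extinction probability is the smaller root: q = (3/10)/(6/11) = 11/20.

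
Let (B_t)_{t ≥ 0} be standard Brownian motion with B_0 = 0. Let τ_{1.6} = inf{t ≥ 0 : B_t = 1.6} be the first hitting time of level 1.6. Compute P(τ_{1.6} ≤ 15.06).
P(τ_{1.6} ≤ 15.06) = 2(1 − Φ(1.6/√15.06)) = 2(1 − Φ(0.4123)) ≈ 0.6801

By the reflection principle for standard BM, P(τ_b ≤ t) = 2 · P(B_t ≥ b). Since B_t ~ N(0, t), P(B_t ≥ 1.6) = 1 − Φ(1.6/√t) = 1 − Φ(1.6/√15.06) = 1 − Φ(0.4123) ≈ 0.34006. Doubling: P(τ_{1.6} ≤ 15.06) ≈ 2 · 0.34006 = 0.68012 ≈ 0.6801.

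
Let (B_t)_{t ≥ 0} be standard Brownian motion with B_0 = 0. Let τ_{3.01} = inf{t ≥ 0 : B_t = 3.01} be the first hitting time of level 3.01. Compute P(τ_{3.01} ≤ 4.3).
P(τ_{3.01} ≤ 4.3) = 2(1 − Φ(3.01/√4.3)) = 2(1 − Φ(1.4516)) ≈ 0.1466

By the reflection principle for standard BM, P(τ_b ≤ t) = 2 · P(B_t ≥ b). Since B_t ~ N(0, t), P(B_t ≥ 3.01) = 1 − Φ(3.01/√t) = 1 − Φ(3.01/√4.3) = 1 − Φ(1.4516) ≈ 0.07331. Doubling: P(τ_{3.01} ≤ 4.3) ≈ 2 · 0.07331 = 0.14662 ≈ 0.1466.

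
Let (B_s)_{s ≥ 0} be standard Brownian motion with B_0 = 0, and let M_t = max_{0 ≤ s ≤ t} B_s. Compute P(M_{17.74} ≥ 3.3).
P(M_{17.74} ≥ 3.3) = 2·P(B_{17.74} ≥ 3.3) = 2(1 − Φ(3.3/√17.74)) ≈ 0.4333

By the reflection principle for Brownian motion, P(M_t ≥ a) = 2 · P(B_t ≥ a) for a ≥ 0. Since B_t ~ N(0, t), P(B_t ≥ 3.3) = 1 − Φ(3.3/√t) = 1 − Φ(3.3/√17.74) = 1 − Φ(0.7835). So
  P(M_{17.74} ≥ 3.3) = 2(1 − Φ(0.7835)) ≈ 0.4333.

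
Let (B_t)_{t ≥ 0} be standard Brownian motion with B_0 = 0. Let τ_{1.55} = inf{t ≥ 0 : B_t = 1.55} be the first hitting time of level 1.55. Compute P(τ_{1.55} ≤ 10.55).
P(τ_{1.55} ≤ 10.55) = 2(1 − Φ(1.55/√10.55)) = 2(1 − Φ(0.4772)) ≈ 0.6332

By the reflection principle for standard BM, P(τ_b ≤ t) = 2 · P(B_t ≥ b). Since B_t ~ N(0, t), P(B_t ≥ 1.55) = 1 − Φ(1.55/√t) = 1 − Φ(1.55/√10.55) = 1 − Φ(0.4772) ≈ 0.31661. Doubling: P(τ_{1.55} ≤ 10.55) ≈ 2 · 0.31661 = 0.63322 ≈ 0.6332.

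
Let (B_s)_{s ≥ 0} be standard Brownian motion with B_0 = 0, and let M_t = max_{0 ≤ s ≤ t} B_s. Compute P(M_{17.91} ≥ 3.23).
P(M_{17.91} ≥ 3.23) = 2·P(B_{17.91} ≥ 3.23) = 2(1 − Φ(3.23/√17.91)) ≈ 0.4453

By the reflection principle for Brownian motion, P(M_t ≥ a) = 2 · P(B_t ≥ a) for a ≥ 0. Since B_t ~ N(0, t), P(B_t ≥ 3.23) = 1 − Φ(3.23/√t) = 1 − Φ(3.23/√17.91) = 1 − Φ(0.7632). So
  P(M_{17.91} ≥ 3.23) = 2(1 − Φ(0.7632)) ≈ 0.4453.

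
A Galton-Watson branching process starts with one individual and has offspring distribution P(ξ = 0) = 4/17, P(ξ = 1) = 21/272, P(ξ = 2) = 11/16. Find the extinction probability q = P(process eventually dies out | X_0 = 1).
q = 64/187

The pgf is f(s) = 4/17 + 21/272·s + 11/16·s². The extinction probability q is the smallest fixed point of f in [0, 1]. Setting s = f(s):
  11/16·s² + (21/272 − 1)·s + 4/17 = 0
  11/16·s² − (4/17 + 11/16)·s + 4/17 = 0
which factors as (s − 1)·(11/16·s − 4/17) = 0, giving roots s = 1 and s = (4/17)/(11/16) = 64/187.
Mean offspring μ = 21/272 + 2·11/16 = 395/272 > 1 (supercritical), so q < 1. The extinction probability is the smaller root: q = (4/17)/(11/16) = 64/187.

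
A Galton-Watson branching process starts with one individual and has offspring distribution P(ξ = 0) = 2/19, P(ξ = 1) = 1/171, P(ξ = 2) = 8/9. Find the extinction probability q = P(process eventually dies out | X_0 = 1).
q = 9/76

The pgf is f(s) = 2/19 + 1/171·s + 8/9·s². The extinction probability q is the smallest fixed point of f in [0, 1]. Setting s = f(s):
  8/9·s² + (1/171 − 1)·s + 2/19 = 0
  8/9·s² − (2/19 + 8/9)·s + 2/19 = 0
which factors as (s − 1)·(8/9·s − 2/19) = 0, giving roots s = 1 and s = (2/19)/(8/9) = 9/76.
Mean offspring μ = 1/171 + 2·8/9 = 305/171 > 1 (supercritical), so q < 1. The extinction probability is the smaller root: q = (2/19)/(8/9) = 9/76.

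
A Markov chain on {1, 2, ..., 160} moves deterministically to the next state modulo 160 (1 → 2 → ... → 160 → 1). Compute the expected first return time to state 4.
E[T_4 | X_0 = 4] = 160

The chain cycles deterministically, so starting at state 4 it returns in exactly 160 steps. Equivalently, the stationary distribution is uniform π_j = 1/160 for every state j, so by Kac's formula E[T_4] = 1/π_4 = 160.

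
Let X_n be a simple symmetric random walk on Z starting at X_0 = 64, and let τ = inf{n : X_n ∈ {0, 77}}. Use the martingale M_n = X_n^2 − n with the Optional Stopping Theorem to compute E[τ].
E[τ] = 832

M_n = X_n^2 − n is a martingale (since E[X_{n+1}^2 | F_n] = X_n^2 + 1). By OST (τ has finite mean in a bounded region), E[M_τ] = E[M_0] = X_0^2 − 0 = 64^2 = 4096. Also E[M_τ] = E[X_τ^2] − E[τ]. The walk exits at 0 or 77, with P(hit 77 first) = 64/77, so E[X_τ^2] = 77^2 · 64/77 + 0 = 4928. Thus E[τ] = E[X_τ^2] − E[M_τ] = 4928 − 4096 = 832 = 64(77 − 64) = 832.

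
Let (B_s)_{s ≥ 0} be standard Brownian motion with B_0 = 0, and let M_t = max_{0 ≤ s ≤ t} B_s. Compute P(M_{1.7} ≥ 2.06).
P(M_{1.7} ≥ 2.06) = 2·P(B_{1.7} ≥ 2.06) = 2(1 − Φ(2.06/√1.7)) ≈ 0.1141

By the reflection principle for Brownian motion, P(M_t ≥ a) = 2 · P(B_t ≥ a) for a ≥ 0. Since B_t ~ N(0, t), P(B_t ≥ 2.06) = 1 − Φ(2.06/√t) = 1 − Φ(2.06/√1.7) = 1 − Φ(1.5799). So
  P(M_{1.7} ≥ 2.06) = 2(1 − Φ(1.5799)) ≈ 0.1141.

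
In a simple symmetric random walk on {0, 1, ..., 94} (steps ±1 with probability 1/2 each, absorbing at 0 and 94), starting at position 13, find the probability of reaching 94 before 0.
P(hit 94 before 0) = 13/94

Let u_k = P(hit 94 before 0 | start at k). Then u_0 = 0, u_94 = 1, and u_k = u_{k-1}/2 + u_{k+1}/2 for 1 ≤ k ≤ 93. This harmonic recurrence is solved by u_k = k/94, giving u_13 = 13/94.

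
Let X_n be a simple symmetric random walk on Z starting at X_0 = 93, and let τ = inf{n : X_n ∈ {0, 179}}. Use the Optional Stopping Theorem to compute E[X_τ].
E[X_τ] = 93

X_n is a martingale and τ is a bounded-mean stopping time (indeed τ is finite a.s. with bounded expectation since the walk is in a bounded region). By the OST, E[X_τ] = E[X_0] = 93. Equivalently: E[X_τ] = 179 · P(hit 179 first) + 0 · P(hit 0 first) = 179 · (93/179) = 93.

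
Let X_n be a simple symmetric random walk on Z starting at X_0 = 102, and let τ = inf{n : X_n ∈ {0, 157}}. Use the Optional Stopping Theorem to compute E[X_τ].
E[X_τ] = 102

X_n is a martingale and τ is a bounded-mean stopping time (indeed τ is finite a.s. with bounded expectation since the walk is in a bounded region). By the OST, E[X_τ] = E[X_0] = 102. Equivalently: E[X_τ] = 157 · P(hit 157 first) + 0 · P(hit 0 first) = 157 · (102/157) = 102.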